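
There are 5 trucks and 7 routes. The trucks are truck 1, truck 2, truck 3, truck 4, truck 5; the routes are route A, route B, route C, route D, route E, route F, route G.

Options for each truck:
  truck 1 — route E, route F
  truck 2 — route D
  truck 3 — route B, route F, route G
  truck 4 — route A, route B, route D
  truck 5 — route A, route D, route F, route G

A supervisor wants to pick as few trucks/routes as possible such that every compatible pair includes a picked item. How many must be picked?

The 5 edges truck 1–route E, truck 2–route D, truck 3–route B, truck 4–route A, truck 5–route F form a matching, so any vertex cover needs at least 5 vertices (one per matched edge).
Conversely {truck 1, truck 2, truck 3, truck 4, truck 5} meets every edge and has exactly 5 vertices, so 5 is optimal.

5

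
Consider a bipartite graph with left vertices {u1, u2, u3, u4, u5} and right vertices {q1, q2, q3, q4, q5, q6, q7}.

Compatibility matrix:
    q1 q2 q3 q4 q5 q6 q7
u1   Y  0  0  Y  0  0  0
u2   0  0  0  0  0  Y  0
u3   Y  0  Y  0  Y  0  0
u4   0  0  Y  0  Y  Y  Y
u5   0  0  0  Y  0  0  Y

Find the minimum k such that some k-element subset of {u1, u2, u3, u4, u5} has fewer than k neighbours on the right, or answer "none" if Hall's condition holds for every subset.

none

A matching saturating every left vertex exists, for instance u1→q4, u2→q6, u3→q3, u4→q5, u5→q7.
By Hall's marriage theorem, this means |N(S)| ≥ |S| for every subset S, so no violating subset exists.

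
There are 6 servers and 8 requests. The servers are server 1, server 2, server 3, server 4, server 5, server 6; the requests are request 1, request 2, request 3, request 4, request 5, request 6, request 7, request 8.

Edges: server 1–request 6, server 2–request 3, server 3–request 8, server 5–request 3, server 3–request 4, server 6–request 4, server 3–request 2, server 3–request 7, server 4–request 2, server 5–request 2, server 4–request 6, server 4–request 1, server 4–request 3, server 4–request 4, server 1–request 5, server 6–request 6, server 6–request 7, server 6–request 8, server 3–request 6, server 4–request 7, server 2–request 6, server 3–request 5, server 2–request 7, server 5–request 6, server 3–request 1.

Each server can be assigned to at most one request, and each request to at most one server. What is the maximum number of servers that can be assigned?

6

For example, pair server 1→request 5, server 2→request 3, server 3→request 6, server 4→request 4, server 5→request 2, server 6→request 7.
This saturates every server, so 6 is the maximum.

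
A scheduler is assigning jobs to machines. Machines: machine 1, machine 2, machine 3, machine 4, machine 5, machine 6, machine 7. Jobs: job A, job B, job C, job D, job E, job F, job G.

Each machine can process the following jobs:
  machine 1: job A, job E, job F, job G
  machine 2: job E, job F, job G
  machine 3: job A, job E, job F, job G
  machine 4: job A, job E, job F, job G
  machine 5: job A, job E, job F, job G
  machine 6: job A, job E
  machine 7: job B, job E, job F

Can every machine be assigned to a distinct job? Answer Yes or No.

No

The set {machine 1, machine 2, machine 3, machine 4, machine 5, machine 6} has only 4 neighbours ({job A, job E, job F, job G}), so by Hall's theorem at most 5 of the 7 machines can be matched.
Hence no matching covers every machine.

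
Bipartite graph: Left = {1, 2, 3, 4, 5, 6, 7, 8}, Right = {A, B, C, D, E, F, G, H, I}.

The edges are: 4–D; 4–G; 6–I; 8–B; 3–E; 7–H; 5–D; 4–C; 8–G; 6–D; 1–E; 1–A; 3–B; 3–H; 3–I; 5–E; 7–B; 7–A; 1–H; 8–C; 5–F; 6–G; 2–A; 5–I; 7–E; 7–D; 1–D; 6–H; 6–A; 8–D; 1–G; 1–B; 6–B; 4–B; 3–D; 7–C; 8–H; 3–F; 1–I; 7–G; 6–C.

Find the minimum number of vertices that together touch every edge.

A maximum matching has 8 edges (e.g. 1–D, 2–A, 3–H, 4–C, 5–F, 6–B, 7–E, 8–G).
By König's theorem the minimum vertex cover has the same size. One such cover is {1, 2, 3, 4, 5, 6, 7, 8}.

8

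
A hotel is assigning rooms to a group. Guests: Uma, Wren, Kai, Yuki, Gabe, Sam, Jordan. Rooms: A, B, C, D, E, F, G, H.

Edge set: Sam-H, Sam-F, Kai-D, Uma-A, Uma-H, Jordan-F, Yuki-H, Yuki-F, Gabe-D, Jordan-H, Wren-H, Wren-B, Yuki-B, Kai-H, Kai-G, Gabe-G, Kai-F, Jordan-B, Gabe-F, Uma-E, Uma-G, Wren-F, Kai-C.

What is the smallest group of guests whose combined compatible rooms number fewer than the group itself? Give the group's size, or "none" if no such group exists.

4

Take S = {Wren, Yuki, Sam, Jordan}. Its neighbourhood is {B, F, H}, so |N(S)| = 3 < |S| = 4.
Every subset of size less than 4 has at least as many neighbours as members, so 4 is the minimum.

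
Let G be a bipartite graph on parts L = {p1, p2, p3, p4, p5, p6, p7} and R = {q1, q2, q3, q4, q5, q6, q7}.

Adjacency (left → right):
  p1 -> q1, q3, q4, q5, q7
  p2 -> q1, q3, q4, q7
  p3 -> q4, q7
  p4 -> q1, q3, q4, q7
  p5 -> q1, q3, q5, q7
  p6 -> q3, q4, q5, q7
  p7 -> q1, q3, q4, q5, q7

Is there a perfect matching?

No

The set {p1, p2, p3, p4, p5, p6, p7} has only 5 neighbours ({q1, q3, q4, q5, q7}), so by Hall's theorem at most 5 of the 7 left vertices can be matched.
Hence no matching covers every left vertex.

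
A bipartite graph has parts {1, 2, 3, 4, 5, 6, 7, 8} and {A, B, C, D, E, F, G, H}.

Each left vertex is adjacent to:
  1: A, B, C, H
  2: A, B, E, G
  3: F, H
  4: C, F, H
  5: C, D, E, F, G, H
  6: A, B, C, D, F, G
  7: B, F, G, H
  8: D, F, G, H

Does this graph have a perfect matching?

One maximum matching: 1-B, 2-A, 3-H, 4-C, 5-E, 6-D, 7-G, 8-F.
All 8 left vertices are covered.

Yes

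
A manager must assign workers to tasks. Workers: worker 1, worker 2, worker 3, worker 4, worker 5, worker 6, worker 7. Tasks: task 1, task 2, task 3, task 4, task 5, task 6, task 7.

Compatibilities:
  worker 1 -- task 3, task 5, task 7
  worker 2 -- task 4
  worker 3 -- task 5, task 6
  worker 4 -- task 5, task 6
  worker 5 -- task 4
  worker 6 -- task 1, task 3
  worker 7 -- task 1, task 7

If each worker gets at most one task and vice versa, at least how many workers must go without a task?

1

One maximum matching: worker 1-task 3, worker 2-task 4, worker 3-task 6, worker 4-task 5, worker 6-task 1, worker 7-task 7.
The set {worker 2, worker 5} has only 1 neighbour ({task 4}), so by Hall's theorem at most 6 of the 7 workers can be matched.
That matches 6 of the 7, leaving 1 unmatched; no matching can do better.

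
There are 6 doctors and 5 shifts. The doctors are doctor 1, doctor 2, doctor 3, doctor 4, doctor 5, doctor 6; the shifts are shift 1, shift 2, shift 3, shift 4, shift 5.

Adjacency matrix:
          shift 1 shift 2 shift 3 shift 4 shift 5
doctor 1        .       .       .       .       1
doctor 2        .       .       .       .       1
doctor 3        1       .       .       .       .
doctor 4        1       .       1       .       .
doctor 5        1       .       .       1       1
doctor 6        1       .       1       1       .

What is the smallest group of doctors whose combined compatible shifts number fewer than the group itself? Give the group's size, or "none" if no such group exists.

Take S = {doctor 1, doctor 2}. Its neighbourhood is {shift 5}, so |N(S)| = 1 < |S| = 2.
No single vertex violates Hall's condition since each has at least one neighbour, so 2 is the minimum.

2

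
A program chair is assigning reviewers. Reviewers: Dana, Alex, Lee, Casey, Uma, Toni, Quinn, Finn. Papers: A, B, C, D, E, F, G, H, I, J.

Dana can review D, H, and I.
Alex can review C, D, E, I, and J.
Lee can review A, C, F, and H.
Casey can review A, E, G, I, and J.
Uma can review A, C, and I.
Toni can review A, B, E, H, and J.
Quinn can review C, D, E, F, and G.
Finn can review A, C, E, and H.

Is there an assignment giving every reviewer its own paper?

Yes

One maximum matching: Dana-D, Alex-J, Lee-C, Casey-G, Uma-I, Toni-A, Quinn-F, Finn-E.
All 8 reviewers are covered.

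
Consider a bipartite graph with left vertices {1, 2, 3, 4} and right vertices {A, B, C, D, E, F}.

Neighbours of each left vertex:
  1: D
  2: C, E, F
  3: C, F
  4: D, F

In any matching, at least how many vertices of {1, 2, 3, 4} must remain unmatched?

For example, pair 1→D, 2→E, 3→C, 4→F.
All 4 left vertices are matched, so no larger matching exists.
That matches 4 of the 4, leaving 0 unmatched; no matching can do better.

0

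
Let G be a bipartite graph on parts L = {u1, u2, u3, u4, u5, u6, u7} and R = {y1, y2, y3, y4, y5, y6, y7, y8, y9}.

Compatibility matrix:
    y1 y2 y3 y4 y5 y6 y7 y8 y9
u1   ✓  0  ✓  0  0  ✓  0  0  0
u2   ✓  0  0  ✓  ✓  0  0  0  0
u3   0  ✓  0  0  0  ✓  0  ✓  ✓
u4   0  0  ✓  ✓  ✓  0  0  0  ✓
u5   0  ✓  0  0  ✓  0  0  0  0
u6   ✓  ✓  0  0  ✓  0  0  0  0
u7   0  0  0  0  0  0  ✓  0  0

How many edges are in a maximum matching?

7

A valid assignment of size 7: u1-y3, u2-y5, u3-y8, u4-y4, u5-y2, u6-y1, u7-y7.
This saturates every left vertex, so 7 is the maximum.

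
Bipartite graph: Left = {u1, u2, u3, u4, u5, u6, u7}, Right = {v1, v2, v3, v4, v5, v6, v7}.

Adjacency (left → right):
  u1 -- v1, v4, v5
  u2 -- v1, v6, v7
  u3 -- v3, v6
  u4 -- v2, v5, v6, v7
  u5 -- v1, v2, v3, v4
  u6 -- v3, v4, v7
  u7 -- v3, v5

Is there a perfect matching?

Yes

One maximum matching: u1→v1, u2→v7, u3→v6, u4→v5, u5→v2, u6→v4, u7→v3.
All 7 left vertices are covered.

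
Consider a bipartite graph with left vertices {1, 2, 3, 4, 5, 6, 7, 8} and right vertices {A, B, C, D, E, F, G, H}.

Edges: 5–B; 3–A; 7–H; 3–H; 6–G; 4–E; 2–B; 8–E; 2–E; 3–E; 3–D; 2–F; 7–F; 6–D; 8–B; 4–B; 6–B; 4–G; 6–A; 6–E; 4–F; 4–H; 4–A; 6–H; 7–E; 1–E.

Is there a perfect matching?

No

The set {1, 5, 8} has only 2 neighbours ({B, E}), so by Hall's theorem at most 7 of the 8 left vertices can be matched.
Hence no matching covers every left vertex.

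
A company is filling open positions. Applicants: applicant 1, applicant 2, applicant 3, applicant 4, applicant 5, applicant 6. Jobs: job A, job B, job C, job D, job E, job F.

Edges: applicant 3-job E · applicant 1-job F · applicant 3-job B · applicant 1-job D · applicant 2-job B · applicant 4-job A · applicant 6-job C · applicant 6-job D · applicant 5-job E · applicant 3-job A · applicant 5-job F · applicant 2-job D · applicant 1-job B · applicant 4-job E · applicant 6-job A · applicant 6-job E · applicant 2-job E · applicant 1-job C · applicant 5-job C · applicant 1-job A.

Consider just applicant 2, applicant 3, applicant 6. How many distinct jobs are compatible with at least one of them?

5

The union of neighbours of {applicant 2, applicant 3, applicant 6} is {job A, job B, job C, job D, job E}, which has 5 elements.
Since |N(S)| = 5 ≥ |S| = 3, Hall's condition holds for this subset.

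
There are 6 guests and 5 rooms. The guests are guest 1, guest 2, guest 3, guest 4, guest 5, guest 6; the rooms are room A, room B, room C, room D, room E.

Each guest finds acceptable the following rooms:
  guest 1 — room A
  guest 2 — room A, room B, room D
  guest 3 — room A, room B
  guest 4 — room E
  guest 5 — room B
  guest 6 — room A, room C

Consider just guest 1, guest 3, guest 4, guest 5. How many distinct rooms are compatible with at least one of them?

3

The union of neighbours of {guest 1, guest 3, guest 4, guest 5} is {room A, room B, room E}, which has 3 elements.
Since |N(S)| = 3 < |S| = 4, Hall's condition fails for this subset.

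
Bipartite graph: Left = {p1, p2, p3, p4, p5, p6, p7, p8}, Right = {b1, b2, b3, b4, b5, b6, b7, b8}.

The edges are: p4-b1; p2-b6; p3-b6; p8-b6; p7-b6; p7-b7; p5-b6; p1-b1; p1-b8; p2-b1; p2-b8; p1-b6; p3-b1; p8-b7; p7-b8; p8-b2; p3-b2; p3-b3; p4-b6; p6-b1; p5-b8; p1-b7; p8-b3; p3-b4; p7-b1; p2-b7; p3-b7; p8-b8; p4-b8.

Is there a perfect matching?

No

The set {p1, p2, p4, p5, p6, p7} has only 4 neighbours ({b1, b6, b7, b8}), so by Hall's theorem at most 6 of the 8 left vertices can be matched.
Hence no matching covers every left vertex.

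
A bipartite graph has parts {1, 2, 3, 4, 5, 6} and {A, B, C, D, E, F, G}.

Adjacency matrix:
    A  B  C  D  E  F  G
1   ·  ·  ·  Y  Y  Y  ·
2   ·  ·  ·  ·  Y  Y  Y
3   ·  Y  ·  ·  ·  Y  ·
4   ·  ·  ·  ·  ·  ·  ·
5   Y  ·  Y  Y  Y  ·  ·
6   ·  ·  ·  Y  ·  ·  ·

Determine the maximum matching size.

For example, pair 1–E, 2–G, 3–B, 5–C, 6–D.
The set {4} has only 0 neighbours (∅), so by Hall's theorem at most 5 of the 6 left vertices can be matched.

5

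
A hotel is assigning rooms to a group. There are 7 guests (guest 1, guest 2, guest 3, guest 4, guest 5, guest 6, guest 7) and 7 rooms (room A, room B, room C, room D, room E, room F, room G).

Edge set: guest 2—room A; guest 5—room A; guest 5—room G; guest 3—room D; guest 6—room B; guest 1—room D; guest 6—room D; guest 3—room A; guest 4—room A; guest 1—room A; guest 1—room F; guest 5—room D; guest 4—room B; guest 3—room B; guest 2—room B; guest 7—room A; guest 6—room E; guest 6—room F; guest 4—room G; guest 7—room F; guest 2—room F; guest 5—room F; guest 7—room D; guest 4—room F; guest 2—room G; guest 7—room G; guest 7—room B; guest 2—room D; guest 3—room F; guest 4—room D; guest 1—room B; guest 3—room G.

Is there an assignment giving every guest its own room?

No

The set {guest 1, guest 2, guest 3, guest 4, guest 5, guest 7} has only 5 neighbours ({room A, room B, room D, room F, room G}), so by Hall's theorem at most 6 of the 7 guests can be matched.
Hence no matching covers every guest.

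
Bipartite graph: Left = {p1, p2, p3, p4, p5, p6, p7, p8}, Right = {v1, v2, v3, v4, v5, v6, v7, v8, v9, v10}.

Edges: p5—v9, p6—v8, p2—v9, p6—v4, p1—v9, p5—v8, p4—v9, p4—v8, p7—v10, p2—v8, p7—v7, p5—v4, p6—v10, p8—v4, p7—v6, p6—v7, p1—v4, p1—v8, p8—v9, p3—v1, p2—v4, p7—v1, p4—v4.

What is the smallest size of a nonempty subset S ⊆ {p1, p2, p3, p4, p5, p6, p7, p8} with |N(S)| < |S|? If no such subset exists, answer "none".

Take S = {p1, p2, p4, p5}. Its neighbourhood is {v4, v8, v9}, so |N(S)| = 3 < |S| = 4.
Every subset of size less than 4 has at least as many neighbours as members, so 4 is the minimum.

4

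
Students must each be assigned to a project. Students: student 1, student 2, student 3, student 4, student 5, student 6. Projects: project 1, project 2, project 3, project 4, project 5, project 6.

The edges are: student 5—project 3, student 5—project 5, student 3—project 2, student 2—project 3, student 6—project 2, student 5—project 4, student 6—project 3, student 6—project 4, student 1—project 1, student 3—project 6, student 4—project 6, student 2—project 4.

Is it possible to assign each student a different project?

For example, pair student 1→project 1, student 2→project 3, student 3→project 2, student 4→project 6, student 5→project 5, student 6→project 4.
Every student is matched, so this is a perfect matching.

Yes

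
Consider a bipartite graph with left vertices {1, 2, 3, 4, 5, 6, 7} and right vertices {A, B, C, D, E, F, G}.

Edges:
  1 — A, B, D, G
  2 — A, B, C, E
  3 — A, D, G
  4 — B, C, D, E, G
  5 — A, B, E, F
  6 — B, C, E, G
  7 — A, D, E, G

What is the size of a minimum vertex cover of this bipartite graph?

7

{1, 2, 3, 4, 5, 6, 7} is a vertex cover of size 7: every edge has an endpoint in this set.
No smaller cover exists because 1–D, 2–C, 3–A, 4–G, 5–F, 6–B, 7–E is a matching of size 7, and a cover must include an endpoint of each of these disjoint edges (König's theorem).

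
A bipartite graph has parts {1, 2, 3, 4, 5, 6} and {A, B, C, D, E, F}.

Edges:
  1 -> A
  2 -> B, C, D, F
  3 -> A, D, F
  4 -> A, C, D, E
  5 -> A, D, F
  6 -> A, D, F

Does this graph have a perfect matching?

No

The set {1, 3, 5, 6} has only 3 neighbours ({A, D, F}), so by Hall's theorem at most 5 of the 6 left vertices can be matched.
Hence no matching covers every left vertex.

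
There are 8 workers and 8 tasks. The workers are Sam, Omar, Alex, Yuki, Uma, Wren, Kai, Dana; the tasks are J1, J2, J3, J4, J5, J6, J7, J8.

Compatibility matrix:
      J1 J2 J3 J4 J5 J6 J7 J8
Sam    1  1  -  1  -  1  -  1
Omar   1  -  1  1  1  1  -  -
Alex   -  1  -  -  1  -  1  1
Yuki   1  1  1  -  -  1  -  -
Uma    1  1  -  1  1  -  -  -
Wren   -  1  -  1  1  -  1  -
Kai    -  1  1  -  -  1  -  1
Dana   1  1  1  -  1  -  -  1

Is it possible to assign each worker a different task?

Yes

One maximum matching: Sam-J4, Omar-J6, Alex-J5, Yuki-J3, Uma-J1, Wren-J7, Kai-J8, Dana-J2.
Every worker is matched, so this is a perfect matching.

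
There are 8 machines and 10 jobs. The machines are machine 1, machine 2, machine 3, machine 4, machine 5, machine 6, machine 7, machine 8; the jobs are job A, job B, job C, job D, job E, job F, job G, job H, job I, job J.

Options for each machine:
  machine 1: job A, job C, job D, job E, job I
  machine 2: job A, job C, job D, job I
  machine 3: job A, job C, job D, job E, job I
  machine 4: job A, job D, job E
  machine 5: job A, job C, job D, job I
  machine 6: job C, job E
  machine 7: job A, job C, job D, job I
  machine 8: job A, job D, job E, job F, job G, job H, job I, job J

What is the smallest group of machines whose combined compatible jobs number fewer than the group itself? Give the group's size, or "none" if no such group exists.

6

Take S = {machine 1, machine 2, machine 3, machine 4, machine 5, machine 6}. Its neighbourhood is {job A, job C, job D, job E, job I}, so |N(S)| = 5 < |S| = 6.
Every subset of size less than 6 has at least as many neighbours as members, so 6 is the minimum.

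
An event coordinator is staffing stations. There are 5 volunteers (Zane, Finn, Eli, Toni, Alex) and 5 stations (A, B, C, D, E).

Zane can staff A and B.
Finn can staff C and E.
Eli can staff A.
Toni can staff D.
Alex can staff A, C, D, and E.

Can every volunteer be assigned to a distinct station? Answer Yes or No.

A valid assignment of size 5: Zane-B, Finn-C, Eli-A, Toni-D, Alex-E.
All 5 volunteers are covered.

Yes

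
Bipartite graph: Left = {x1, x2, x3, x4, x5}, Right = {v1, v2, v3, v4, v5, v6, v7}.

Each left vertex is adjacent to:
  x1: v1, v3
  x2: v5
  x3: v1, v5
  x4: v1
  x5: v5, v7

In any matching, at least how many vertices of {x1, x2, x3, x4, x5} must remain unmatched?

1

A valid assignment of size 4: x1–v3, x2–v5, x3–v1, x5–v7.
The set {x2, x3, x4} has only 2 neighbours ({v1, v5}), so by Hall's theorem at most 4 of the 5 left vertices can be matched.
That matches 4 of the 5, leaving 1 unmatched; no matching can do better.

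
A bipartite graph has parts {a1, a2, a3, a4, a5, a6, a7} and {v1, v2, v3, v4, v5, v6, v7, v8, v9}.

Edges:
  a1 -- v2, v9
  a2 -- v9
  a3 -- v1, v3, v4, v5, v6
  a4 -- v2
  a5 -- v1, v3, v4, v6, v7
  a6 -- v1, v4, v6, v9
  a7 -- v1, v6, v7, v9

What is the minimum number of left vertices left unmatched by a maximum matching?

1

For example, pair a1→v2, a2→v9, a3→v4, a5→v3, a6→v1, a7→v6.
The set {a1, a2, a4} has only 2 neighbours ({v2, v9}), so by Hall's theorem at most 6 of the 7 left vertices can be matched.
That matches 6 of the 7, leaving 1 unmatched; no matching can do better.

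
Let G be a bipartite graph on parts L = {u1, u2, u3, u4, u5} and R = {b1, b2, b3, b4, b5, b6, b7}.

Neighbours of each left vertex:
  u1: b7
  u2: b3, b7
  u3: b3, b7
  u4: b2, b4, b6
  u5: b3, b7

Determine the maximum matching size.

3

For example, pair u1-b7, u2-b3, u4-b6.
The set {u1, u2, u3, u5} has only 2 neighbours ({b3, b7}), so by Hall's theorem at most 3 of the 5 left vertices can be matched.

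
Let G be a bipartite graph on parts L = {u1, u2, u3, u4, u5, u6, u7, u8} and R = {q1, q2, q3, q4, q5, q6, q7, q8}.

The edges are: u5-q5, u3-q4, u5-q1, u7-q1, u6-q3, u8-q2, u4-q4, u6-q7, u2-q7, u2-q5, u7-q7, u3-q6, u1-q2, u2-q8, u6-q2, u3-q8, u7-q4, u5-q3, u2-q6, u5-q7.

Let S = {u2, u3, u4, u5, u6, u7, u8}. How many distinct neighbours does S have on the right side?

The union of neighbours of {u2, u3, u4, u5, u6, u7, u8} is {q1, q2, q3, q4, q5, q6, q7, q8}, which has 8 elements.
Since |N(S)| = 8 ≥ |S| = 7, Hall's condition holds for this subset.

8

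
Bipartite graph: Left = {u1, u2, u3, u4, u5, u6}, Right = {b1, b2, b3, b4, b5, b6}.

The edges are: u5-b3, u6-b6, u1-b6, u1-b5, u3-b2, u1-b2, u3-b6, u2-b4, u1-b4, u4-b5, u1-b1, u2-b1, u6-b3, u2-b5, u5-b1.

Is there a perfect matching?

Yes

For example, pair u1–b6, u2–b4, u3–b2, u4–b5, u5–b1, u6–b3.
All 6 left vertices are covered.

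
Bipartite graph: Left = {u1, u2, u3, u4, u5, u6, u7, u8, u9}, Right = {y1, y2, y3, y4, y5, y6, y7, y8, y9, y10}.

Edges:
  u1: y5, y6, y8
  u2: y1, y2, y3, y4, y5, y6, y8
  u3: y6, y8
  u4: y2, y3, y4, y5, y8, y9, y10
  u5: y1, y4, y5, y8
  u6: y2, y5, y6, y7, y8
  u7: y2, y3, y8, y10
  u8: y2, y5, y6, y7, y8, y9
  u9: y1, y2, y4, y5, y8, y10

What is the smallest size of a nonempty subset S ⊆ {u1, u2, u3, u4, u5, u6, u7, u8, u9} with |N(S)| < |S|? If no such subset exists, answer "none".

A matching saturating every left vertex exists, for instance u1→y5, u2→y6, u3→y8, u4→y3, u5→y1, u6→y7, u7→y10, u8→y9, u9→y4.
By Hall's marriage theorem, this means |N(S)| ≥ |S| for every subset S, so no violating subset exists.

none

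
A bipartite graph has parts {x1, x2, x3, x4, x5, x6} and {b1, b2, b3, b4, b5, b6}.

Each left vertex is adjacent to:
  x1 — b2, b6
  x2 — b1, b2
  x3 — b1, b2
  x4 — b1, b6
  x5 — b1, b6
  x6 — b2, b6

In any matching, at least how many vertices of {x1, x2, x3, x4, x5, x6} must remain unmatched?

3

One maximum matching: x1→b6, x2→b1, x3→b2.
The set {x1, x2, x3, x4, x5, x6} has only 3 neighbours ({b1, b2, b6}), so by Hall's theorem at most 3 of the 6 left vertices can be matched.
That matches 3 of the 6, leaving 3 unmatched; no matching can do better.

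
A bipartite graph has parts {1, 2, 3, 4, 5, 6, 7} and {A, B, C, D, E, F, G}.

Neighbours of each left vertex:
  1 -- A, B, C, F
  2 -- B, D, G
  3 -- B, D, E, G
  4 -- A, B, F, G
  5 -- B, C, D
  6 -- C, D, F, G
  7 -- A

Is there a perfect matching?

A valid assignment of size 7: 1–B, 2–G, 3–E, 4–F, 5–D, 6–C, 7–A.
All 7 left vertices are covered.

Yes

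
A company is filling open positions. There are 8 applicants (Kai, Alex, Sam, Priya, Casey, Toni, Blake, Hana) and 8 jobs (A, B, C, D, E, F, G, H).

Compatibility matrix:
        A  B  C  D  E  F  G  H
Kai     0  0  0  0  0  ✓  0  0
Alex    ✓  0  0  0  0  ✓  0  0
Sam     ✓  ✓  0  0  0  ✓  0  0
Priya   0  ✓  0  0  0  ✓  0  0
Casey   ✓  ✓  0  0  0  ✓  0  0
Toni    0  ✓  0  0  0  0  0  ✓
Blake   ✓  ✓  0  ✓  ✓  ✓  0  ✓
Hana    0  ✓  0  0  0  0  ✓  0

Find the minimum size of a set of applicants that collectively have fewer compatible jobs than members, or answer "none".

4

Take S = {Kai, Alex, Sam, Priya}. Its neighbourhood is {A, B, F}, so |N(S)| = 3 < |S| = 4.
Every subset of size less than 4 has at least as many neighbours as members, so 4 is the minimum.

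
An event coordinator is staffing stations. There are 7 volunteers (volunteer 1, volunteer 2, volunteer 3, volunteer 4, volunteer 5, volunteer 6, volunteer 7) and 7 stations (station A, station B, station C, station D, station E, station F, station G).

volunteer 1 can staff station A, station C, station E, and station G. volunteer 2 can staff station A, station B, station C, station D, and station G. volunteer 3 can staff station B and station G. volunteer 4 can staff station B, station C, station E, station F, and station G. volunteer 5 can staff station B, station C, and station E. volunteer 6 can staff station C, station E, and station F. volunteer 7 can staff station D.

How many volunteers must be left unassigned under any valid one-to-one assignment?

One maximum matching: volunteer 1–station A, volunteer 2–station B, volunteer 3–station G, volunteer 4–station C, volunteer 5–station E, volunteer 6–station F, volunteer 7–station D.
All 7 volunteers are matched, so no larger matching exists.
That matches 7 of the 7, leaving 0 unmatched; no matching can do better.

0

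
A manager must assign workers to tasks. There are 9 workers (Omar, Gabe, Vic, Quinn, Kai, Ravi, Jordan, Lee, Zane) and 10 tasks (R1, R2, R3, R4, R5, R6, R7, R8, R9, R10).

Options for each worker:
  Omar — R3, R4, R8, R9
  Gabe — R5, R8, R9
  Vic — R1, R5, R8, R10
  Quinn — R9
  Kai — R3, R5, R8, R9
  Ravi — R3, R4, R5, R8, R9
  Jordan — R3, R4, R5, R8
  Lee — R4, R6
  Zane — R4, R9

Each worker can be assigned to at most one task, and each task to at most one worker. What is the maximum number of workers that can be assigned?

7

One maximum matching: Omar-R4, Gabe-R5, Vic-R10, Quinn-R9, Kai-R8, Ravi-R3, Lee-R6.
The set {Omar, Gabe, Quinn, Kai, Ravi, Jordan, Zane} has only 5 neighbours ({R3, R4, R5, R8, R9}), so by Hall's theorem at most 7 of the 9 workers can be matched.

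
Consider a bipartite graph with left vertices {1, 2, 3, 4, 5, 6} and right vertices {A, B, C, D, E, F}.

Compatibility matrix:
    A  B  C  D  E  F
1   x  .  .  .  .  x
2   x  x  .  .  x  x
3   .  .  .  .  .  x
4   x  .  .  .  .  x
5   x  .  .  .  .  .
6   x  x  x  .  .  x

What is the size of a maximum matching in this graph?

For example, pair 1-A, 2-E, 3-F, 6-B.
The set {1, 3, 4, 5} has only 2 neighbours ({A, F}), so by Hall's theorem at most 4 of the 6 left vertices can be matched.

4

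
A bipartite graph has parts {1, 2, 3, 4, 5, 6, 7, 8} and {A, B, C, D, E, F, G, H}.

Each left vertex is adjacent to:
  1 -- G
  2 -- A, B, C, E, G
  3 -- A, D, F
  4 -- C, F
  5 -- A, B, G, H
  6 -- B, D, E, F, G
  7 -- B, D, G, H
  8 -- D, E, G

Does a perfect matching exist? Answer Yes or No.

One maximum matching: 1-G, 2-A, 3-F, 4-C, 5-H, 6-B, 7-D, 8-E.
All 8 left vertices are covered.

Yes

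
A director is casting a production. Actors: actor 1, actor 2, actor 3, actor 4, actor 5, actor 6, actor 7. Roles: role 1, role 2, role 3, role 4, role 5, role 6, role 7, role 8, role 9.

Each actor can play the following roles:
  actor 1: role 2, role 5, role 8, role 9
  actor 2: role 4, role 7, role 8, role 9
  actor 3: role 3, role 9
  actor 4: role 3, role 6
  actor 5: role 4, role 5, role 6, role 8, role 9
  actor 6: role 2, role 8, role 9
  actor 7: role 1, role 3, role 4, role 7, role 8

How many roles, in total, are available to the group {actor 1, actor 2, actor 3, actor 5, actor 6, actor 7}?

9

The union of neighbours of {actor 1, actor 2, actor 3, actor 5, actor 6, actor 7} is {role 1, role 2, role 3, role 4, role 5, role 6, role 7, role 8, role 9}, which has 9 elements.
Since |N(S)| = 9 ≥ |S| = 6, Hall's condition holds for this subset.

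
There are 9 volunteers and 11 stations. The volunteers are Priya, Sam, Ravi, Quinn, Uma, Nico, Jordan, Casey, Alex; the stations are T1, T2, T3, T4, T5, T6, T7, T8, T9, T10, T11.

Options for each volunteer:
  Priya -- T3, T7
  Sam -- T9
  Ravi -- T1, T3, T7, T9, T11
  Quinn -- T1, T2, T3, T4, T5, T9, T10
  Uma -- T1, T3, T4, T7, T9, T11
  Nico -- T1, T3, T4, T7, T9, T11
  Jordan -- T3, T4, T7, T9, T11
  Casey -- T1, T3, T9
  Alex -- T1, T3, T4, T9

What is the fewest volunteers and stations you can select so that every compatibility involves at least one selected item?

The 7 edges Priya–T3, Sam–T9, Ravi–T1, Quinn–T10, Uma–T11, Nico–T4, Jordan–T7 form a matching, so any vertex cover needs at least 7 vertices (one per matched edge).
Conversely {Quinn, T1, T3, T4, T7, T9, T11} meets every edge and has exactly 7 vertices, so 7 is optimal.

7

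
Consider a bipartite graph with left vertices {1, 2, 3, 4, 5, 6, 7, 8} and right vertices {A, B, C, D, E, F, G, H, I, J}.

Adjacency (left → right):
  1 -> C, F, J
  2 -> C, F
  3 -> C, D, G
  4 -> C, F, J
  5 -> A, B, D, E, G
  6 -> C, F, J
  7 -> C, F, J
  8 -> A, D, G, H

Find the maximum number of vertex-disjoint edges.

6

One maximum matching: 1-C, 2-F, 3-D, 4-J, 5-A, 8-G.
The set {1, 2, 4, 6, 7} has only 3 neighbours ({C, F, J}), so by Hall's theorem at most 6 of the 8 left vertices can be matched.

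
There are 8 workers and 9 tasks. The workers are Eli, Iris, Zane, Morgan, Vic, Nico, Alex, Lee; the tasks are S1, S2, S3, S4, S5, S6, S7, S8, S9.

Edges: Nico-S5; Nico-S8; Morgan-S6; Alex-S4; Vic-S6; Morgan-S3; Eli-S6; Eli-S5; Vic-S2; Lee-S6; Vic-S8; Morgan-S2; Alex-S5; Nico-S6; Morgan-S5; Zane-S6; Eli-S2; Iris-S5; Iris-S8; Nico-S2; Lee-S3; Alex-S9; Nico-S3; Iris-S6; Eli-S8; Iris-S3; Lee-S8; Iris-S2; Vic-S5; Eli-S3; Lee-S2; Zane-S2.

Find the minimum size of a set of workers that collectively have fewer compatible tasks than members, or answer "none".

Take S = {Eli, Iris, Zane, Morgan, Vic, Nico}. Its neighbourhood is {S2, S3, S5, S6, S8}, so |N(S)| = 5 < |S| = 6.
Every subset of size less than 6 has at least as many neighbours as members, so 6 is the minimum.

6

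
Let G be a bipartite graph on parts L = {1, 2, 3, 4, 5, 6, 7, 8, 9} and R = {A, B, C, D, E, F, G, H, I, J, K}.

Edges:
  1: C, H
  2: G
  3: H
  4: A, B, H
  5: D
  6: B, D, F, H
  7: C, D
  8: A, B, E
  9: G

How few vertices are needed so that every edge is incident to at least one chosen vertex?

7

A maximum matching has 7 edges (e.g. 1–C, 2–G, 3–H, 4–A, 5–D, 6–F, 8–B).
By König's theorem the minimum vertex cover has the same size. One such cover is {4, 6, 8, C, D, G, H}.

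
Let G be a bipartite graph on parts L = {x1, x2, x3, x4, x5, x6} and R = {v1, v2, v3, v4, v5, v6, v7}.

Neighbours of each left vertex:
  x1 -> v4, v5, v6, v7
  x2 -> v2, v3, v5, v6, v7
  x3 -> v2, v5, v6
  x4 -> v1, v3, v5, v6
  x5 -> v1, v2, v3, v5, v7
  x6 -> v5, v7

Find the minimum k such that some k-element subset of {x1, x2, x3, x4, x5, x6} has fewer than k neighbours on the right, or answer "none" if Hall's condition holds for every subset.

A matching saturating every left vertex exists, for instance x1→v6, x2→v3, x3→v2, x4→v5, x5→v1, x6→v7.
By Hall's marriage theorem, this means |N(S)| ≥ |S| for every subset S, so no violating subset exists.

none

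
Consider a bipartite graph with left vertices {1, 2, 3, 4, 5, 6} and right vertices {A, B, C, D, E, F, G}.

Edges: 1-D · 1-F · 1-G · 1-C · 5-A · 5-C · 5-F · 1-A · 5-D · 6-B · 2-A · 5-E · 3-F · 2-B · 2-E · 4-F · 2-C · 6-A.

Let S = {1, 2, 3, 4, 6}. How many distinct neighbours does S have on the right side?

The union of neighbours of {1, 2, 3, 4, 6} is {A, B, C, D, E, F, G}, which has 7 elements.
Since |N(S)| = 7 ≥ |S| = 5, Hall's condition holds for this subset.

7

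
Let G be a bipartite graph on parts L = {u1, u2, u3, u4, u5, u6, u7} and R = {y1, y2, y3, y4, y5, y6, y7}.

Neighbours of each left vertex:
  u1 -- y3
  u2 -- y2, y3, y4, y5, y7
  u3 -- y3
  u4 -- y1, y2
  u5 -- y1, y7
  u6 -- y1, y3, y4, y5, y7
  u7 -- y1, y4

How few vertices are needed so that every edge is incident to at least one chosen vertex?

6

{u2, u4, u5, u6, u7, y3} is a vertex cover of size 6: every edge has an endpoint in this set.
No smaller cover exists because u1–y3, u2–y5, u4–y2, u5–y7, u6–y4, u7–y1 is a matching of size 6, and a cover must include an endpoint of each of these disjoint edges (König's theorem).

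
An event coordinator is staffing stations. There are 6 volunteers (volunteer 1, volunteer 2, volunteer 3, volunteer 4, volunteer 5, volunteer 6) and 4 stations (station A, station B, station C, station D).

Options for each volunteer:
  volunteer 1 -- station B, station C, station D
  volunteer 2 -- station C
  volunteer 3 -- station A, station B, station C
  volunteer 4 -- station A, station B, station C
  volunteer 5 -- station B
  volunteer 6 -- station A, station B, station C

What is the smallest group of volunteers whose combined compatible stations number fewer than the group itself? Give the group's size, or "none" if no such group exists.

4

Take S = {volunteer 2, volunteer 3, volunteer 4, volunteer 5}. Its neighbourhood is {station A, station B, station C}, so |N(S)| = 3 < |S| = 4.
Every subset of size less than 4 has at least as many neighbours as members, so 4 is the minimum.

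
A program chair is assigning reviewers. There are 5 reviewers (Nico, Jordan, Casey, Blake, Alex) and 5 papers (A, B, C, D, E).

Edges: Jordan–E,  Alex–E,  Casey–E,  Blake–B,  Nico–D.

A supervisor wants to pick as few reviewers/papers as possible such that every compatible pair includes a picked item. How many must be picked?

{Nico, Blake, E} is a vertex cover of size 3: every edge has an endpoint in this set.
No smaller cover exists because Nico–D, Jordan–E, Blake–B is a matching of size 3, and a cover must include an endpoint of each of these disjoint edges (König's theorem).

3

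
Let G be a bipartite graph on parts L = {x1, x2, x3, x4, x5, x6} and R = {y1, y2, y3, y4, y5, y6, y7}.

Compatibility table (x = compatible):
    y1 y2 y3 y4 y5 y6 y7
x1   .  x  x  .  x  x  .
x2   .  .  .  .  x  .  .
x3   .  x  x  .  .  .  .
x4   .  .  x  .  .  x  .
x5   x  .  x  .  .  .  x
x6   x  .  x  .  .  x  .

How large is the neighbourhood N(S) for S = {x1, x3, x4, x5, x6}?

6

The union of neighbours of {x1, x3, x4, x5, x6} is {y1, y2, y3, y5, y6, y7}, which has 6 elements.
Since |N(S)| = 6 ≥ |S| = 5, Hall's condition holds for this subset.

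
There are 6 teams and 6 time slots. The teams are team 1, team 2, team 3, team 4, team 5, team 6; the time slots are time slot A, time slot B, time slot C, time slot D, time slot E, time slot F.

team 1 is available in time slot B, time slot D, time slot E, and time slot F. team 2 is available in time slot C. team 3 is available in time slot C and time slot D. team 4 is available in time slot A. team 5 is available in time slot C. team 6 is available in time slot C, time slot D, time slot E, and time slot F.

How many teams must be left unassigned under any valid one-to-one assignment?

1

For example, pair team 1→time slot B, team 2→time slot C, team 3→time slot D, team 4→time slot A, team 6→time slot F.
The set {team 2, team 5} has only 1 neighbour ({time slot C}), so by Hall's theorem at most 5 of the 6 teams can be matched.
That matches 5 of the 6, leaving 1 unmatched; no matching can do better.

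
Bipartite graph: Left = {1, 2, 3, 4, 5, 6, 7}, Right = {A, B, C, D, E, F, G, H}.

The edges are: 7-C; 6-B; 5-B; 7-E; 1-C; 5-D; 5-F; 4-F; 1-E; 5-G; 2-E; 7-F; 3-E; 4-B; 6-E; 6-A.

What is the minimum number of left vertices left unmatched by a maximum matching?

One maximum matching: 1-C, 2-E, 4-B, 5-D, 6-A, 7-F.
The set {2, 3} has only 1 neighbour ({E}), so by Hall's theorem at most 6 of the 7 left vertices can be matched.
That matches 6 of the 7, leaving 1 unmatched; no matching can do better.

1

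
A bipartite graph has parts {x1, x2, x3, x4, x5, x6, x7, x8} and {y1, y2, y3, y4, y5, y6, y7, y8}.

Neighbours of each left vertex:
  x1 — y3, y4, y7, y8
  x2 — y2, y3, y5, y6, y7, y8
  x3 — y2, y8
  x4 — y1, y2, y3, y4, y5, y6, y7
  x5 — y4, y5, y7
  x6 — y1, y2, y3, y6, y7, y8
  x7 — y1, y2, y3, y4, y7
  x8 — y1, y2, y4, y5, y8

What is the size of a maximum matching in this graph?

8

One maximum matching: x1–y8, x2–y3, x3–y2, x4–y6, x5–y5, x6–y7, x7–y1, x8–y4.
This saturates every left vertex, so 8 is the maximum.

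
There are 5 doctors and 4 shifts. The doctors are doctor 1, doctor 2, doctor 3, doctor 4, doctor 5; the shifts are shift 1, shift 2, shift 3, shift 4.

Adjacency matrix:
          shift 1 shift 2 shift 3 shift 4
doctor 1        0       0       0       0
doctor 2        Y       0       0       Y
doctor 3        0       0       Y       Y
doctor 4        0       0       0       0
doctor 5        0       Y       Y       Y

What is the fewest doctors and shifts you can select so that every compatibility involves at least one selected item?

{doctor 2, doctor 3, doctor 5} is a vertex cover of size 3: every edge has an endpoint in this set.
No smaller cover exists because doctor 2–shift 1, doctor 3–shift 4, doctor 5–shift 3 is a matching of size 3, and a cover must include an endpoint of each of these disjoint edges (König's theorem).

3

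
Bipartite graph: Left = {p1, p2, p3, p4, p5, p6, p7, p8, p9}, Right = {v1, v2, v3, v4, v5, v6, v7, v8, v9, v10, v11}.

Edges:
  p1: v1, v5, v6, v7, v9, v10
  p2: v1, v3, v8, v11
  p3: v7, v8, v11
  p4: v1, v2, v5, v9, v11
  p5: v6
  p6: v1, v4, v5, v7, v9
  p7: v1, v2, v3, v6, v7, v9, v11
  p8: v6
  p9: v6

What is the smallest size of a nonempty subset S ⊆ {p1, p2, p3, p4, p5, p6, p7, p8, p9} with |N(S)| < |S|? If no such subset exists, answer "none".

2

Take S = {p5, p8}. Its neighbourhood is {v6}, so |N(S)| = 1 < |S| = 2.
No single vertex violates Hall's condition since each has at least one neighbour, so 2 is the minimum.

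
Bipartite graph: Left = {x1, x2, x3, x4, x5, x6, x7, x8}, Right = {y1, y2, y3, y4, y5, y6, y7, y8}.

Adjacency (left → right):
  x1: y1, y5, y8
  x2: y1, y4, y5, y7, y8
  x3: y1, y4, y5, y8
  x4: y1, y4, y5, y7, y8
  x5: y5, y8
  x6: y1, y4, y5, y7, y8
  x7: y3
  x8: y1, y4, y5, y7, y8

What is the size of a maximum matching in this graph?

A valid assignment of size 6: x1–y5, x2–y1, x3–y4, x4–y7, x5–y8, x7–y3.
The set {x1, x2, x3, x4, x5, x6, x8} has only 5 neighbours ({y1, y4, y5, y7, y8}), so by Hall's theorem at most 6 of the 8 left vertices can be matched.

6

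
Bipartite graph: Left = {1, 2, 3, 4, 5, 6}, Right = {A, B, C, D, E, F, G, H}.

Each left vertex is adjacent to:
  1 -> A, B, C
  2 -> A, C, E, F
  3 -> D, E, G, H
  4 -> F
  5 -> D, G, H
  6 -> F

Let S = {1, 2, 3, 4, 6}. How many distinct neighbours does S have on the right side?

8

The union of neighbours of {1, 2, 3, 4, 6} is {A, B, C, D, E, F, G, H}, which has 8 elements.
Since |N(S)| = 8 ≥ |S| = 5, Hall's condition holds for this subset.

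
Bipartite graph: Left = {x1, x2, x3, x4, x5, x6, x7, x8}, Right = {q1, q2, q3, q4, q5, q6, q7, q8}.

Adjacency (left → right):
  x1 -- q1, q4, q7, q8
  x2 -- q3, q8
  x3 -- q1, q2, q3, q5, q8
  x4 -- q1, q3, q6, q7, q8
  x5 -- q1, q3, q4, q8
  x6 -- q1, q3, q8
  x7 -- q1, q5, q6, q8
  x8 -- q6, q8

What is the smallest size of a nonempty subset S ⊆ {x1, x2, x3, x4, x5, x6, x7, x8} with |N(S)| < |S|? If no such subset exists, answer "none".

none

A matching saturating every left vertex exists, for instance x1→q7, x2→q3, x3→q2, x4→q6, x5→q4, x6→q1, x7→q5, x8→q8.
By Hall's marriage theorem, this means |N(S)| ≥ |S| for every subset S, so no violating subset exists.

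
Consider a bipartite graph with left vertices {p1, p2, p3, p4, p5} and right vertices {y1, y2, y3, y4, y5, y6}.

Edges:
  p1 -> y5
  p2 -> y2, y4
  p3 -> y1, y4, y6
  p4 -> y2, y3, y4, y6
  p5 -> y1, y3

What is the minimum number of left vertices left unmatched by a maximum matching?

For example, pair p1–y5, p2–y4, p3–y1, p4–y2, p5–y3.
All 5 left vertices are matched, so no larger matching exists.
That matches 5 of the 5, leaving 0 unmatched; no matching can do better.

0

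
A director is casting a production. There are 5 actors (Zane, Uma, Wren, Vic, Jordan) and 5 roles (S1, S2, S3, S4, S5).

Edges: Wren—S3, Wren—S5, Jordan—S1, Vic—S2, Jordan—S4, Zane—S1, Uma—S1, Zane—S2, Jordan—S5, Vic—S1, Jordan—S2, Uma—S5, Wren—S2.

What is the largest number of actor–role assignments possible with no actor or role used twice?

5

For example, pair Zane→S1, Uma→S5, Wren→S3, Vic→S2, Jordan→S4.
This saturates every actor, so 5 is the maximum.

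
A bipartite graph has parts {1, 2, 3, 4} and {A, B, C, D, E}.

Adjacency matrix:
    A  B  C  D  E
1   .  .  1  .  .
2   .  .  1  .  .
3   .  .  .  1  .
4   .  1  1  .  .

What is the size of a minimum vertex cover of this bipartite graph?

{3, 4, C} is a vertex cover of size 3: every edge has an endpoint in this set.
No smaller cover exists because 1–C, 3–D, 4–B is a matching of size 3, and a cover must include an endpoint of each of these disjoint edges (König's theorem).

3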